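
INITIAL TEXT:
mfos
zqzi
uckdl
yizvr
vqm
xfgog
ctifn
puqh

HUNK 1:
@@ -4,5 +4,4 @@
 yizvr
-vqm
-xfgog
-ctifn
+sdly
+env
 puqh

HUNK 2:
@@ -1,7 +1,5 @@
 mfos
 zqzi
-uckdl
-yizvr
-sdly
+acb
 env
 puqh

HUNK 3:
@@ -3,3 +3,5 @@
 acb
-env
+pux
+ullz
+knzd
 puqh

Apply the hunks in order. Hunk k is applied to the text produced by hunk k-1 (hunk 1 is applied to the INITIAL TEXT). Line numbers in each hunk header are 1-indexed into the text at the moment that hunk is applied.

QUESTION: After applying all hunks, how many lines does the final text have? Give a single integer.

Answer: 7

Derivation:
Hunk 1: at line 4 remove [vqm,xfgog,ctifn] add [sdly,env] -> 7 lines: mfos zqzi uckdl yizvr sdly env puqh
Hunk 2: at line 1 remove [uckdl,yizvr,sdly] add [acb] -> 5 lines: mfos zqzi acb env puqh
Hunk 3: at line 3 remove [env] add [pux,ullz,knzd] -> 7 lines: mfos zqzi acb pux ullz knzd puqh
Final line count: 7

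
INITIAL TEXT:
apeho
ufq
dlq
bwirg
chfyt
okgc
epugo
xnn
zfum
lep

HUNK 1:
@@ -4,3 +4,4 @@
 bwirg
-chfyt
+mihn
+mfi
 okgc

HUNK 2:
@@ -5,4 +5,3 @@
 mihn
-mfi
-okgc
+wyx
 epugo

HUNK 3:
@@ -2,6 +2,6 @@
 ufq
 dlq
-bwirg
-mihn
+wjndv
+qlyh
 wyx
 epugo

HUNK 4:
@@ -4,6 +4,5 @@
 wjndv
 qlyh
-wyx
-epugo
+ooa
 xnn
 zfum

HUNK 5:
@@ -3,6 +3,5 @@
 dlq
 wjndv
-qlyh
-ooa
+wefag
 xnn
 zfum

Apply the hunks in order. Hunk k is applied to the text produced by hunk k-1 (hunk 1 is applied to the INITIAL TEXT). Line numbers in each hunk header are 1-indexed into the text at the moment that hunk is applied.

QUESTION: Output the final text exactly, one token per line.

Answer: apeho
ufq
dlq
wjndv
wefag
xnn
zfum
lep

Derivation:
Hunk 1: at line 4 remove [chfyt] add [mihn,mfi] -> 11 lines: apeho ufq dlq bwirg mihn mfi okgc epugo xnn zfum lep
Hunk 2: at line 5 remove [mfi,okgc] add [wyx] -> 10 lines: apeho ufq dlq bwirg mihn wyx epugo xnn zfum lep
Hunk 3: at line 2 remove [bwirg,mihn] add [wjndv,qlyh] -> 10 lines: apeho ufq dlq wjndv qlyh wyx epugo xnn zfum lep
Hunk 4: at line 4 remove [wyx,epugo] add [ooa] -> 9 lines: apeho ufq dlq wjndv qlyh ooa xnn zfum lep
Hunk 5: at line 3 remove [qlyh,ooa] add [wefag] -> 8 lines: apeho ufq dlq wjndv wefag xnn zfum lep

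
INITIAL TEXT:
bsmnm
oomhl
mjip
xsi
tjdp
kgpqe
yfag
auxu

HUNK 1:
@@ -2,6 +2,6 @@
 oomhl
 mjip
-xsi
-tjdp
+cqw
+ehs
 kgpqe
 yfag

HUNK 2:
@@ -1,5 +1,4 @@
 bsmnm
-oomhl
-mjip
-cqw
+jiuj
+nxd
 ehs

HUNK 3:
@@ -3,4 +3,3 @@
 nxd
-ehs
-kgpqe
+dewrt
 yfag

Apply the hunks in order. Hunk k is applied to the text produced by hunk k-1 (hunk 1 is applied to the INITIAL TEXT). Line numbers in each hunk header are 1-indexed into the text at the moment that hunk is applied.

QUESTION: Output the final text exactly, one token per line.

Answer: bsmnm
jiuj
nxd
dewrt
yfag
auxu

Derivation:
Hunk 1: at line 2 remove [xsi,tjdp] add [cqw,ehs] -> 8 lines: bsmnm oomhl mjip cqw ehs kgpqe yfag auxu
Hunk 2: at line 1 remove [oomhl,mjip,cqw] add [jiuj,nxd] -> 7 lines: bsmnm jiuj nxd ehs kgpqe yfag auxu
Hunk 3: at line 3 remove [ehs,kgpqe] add [dewrt] -> 6 lines: bsmnm jiuj nxd dewrt yfag auxu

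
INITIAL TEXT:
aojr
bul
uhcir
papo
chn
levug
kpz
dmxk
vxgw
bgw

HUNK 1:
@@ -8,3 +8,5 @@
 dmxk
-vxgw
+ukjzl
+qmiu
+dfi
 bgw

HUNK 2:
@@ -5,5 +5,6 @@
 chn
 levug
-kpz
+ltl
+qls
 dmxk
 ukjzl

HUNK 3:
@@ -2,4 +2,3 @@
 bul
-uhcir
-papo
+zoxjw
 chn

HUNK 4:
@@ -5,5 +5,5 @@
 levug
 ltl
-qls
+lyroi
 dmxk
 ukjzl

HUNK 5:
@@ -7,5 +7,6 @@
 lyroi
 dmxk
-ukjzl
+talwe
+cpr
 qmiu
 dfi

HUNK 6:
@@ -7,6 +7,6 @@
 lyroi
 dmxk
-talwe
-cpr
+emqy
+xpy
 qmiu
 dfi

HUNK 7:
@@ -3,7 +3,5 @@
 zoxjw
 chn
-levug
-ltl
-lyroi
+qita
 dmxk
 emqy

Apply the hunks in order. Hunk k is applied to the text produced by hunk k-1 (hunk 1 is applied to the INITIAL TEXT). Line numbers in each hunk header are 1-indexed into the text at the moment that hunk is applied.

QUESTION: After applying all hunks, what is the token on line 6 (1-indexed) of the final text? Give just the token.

Answer: dmxk

Derivation:
Hunk 1: at line 8 remove [vxgw] add [ukjzl,qmiu,dfi] -> 12 lines: aojr bul uhcir papo chn levug kpz dmxk ukjzl qmiu dfi bgw
Hunk 2: at line 5 remove [kpz] add [ltl,qls] -> 13 lines: aojr bul uhcir papo chn levug ltl qls dmxk ukjzl qmiu dfi bgw
Hunk 3: at line 2 remove [uhcir,papo] add [zoxjw] -> 12 lines: aojr bul zoxjw chn levug ltl qls dmxk ukjzl qmiu dfi bgw
Hunk 4: at line 5 remove [qls] add [lyroi] -> 12 lines: aojr bul zoxjw chn levug ltl lyroi dmxk ukjzl qmiu dfi bgw
Hunk 5: at line 7 remove [ukjzl] add [talwe,cpr] -> 13 lines: aojr bul zoxjw chn levug ltl lyroi dmxk talwe cpr qmiu dfi bgw
Hunk 6: at line 7 remove [talwe,cpr] add [emqy,xpy] -> 13 lines: aojr bul zoxjw chn levug ltl lyroi dmxk emqy xpy qmiu dfi bgw
Hunk 7: at line 3 remove [levug,ltl,lyroi] add [qita] -> 11 lines: aojr bul zoxjw chn qita dmxk emqy xpy qmiu dfi bgw
Final line 6: dmxk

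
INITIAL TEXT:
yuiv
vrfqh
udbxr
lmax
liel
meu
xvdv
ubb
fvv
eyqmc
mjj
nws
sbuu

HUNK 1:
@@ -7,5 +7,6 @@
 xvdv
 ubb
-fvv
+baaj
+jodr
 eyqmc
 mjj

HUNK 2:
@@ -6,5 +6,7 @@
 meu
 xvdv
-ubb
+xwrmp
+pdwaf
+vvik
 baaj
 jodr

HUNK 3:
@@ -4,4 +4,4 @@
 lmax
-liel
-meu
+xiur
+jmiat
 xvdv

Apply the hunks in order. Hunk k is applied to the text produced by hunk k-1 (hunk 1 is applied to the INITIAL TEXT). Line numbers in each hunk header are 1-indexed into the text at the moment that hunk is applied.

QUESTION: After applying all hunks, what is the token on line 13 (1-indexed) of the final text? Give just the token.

Hunk 1: at line 7 remove [fvv] add [baaj,jodr] -> 14 lines: yuiv vrfqh udbxr lmax liel meu xvdv ubb baaj jodr eyqmc mjj nws sbuu
Hunk 2: at line 6 remove [ubb] add [xwrmp,pdwaf,vvik] -> 16 lines: yuiv vrfqh udbxr lmax liel meu xvdv xwrmp pdwaf vvik baaj jodr eyqmc mjj nws sbuu
Hunk 3: at line 4 remove [liel,meu] add [xiur,jmiat] -> 16 lines: yuiv vrfqh udbxr lmax xiur jmiat xvdv xwrmp pdwaf vvik baaj jodr eyqmc mjj nws sbuu
Final line 13: eyqmc

Answer: eyqmc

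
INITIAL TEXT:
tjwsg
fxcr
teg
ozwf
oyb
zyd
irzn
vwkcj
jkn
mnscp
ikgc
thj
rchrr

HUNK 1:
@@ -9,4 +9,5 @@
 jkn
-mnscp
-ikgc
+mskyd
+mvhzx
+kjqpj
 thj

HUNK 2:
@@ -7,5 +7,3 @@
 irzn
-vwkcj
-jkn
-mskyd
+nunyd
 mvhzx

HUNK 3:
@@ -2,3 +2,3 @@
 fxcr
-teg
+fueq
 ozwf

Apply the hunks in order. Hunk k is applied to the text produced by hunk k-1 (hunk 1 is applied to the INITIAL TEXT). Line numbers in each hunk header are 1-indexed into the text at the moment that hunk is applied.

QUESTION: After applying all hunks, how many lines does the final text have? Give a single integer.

Hunk 1: at line 9 remove [mnscp,ikgc] add [mskyd,mvhzx,kjqpj] -> 14 lines: tjwsg fxcr teg ozwf oyb zyd irzn vwkcj jkn mskyd mvhzx kjqpj thj rchrr
Hunk 2: at line 7 remove [vwkcj,jkn,mskyd] add [nunyd] -> 12 lines: tjwsg fxcr teg ozwf oyb zyd irzn nunyd mvhzx kjqpj thj rchrr
Hunk 3: at line 2 remove [teg] add [fueq] -> 12 lines: tjwsg fxcr fueq ozwf oyb zyd irzn nunyd mvhzx kjqpj thj rchrr
Final line count: 12

Answer: 12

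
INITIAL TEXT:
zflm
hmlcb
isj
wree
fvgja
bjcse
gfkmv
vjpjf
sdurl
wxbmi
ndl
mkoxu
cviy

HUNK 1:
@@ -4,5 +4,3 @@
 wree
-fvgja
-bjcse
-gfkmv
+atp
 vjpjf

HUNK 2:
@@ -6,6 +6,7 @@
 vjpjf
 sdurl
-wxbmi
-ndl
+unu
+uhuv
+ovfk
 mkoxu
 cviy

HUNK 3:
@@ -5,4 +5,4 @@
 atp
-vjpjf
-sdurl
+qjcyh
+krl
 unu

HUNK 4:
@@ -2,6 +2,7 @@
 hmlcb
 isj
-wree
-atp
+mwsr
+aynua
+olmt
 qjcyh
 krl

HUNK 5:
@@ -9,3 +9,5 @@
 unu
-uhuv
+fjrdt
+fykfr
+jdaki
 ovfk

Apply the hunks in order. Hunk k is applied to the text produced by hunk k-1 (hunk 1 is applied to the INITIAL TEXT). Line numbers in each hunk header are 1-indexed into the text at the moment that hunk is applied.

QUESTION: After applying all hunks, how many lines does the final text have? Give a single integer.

Hunk 1: at line 4 remove [fvgja,bjcse,gfkmv] add [atp] -> 11 lines: zflm hmlcb isj wree atp vjpjf sdurl wxbmi ndl mkoxu cviy
Hunk 2: at line 6 remove [wxbmi,ndl] add [unu,uhuv,ovfk] -> 12 lines: zflm hmlcb isj wree atp vjpjf sdurl unu uhuv ovfk mkoxu cviy
Hunk 3: at line 5 remove [vjpjf,sdurl] add [qjcyh,krl] -> 12 lines: zflm hmlcb isj wree atp qjcyh krl unu uhuv ovfk mkoxu cviy
Hunk 4: at line 2 remove [wree,atp] add [mwsr,aynua,olmt] -> 13 lines: zflm hmlcb isj mwsr aynua olmt qjcyh krl unu uhuv ovfk mkoxu cviy
Hunk 5: at line 9 remove [uhuv] add [fjrdt,fykfr,jdaki] -> 15 lines: zflm hmlcb isj mwsr aynua olmt qjcyh krl unu fjrdt fykfr jdaki ovfk mkoxu cviy
Final line count: 15

Answer: 15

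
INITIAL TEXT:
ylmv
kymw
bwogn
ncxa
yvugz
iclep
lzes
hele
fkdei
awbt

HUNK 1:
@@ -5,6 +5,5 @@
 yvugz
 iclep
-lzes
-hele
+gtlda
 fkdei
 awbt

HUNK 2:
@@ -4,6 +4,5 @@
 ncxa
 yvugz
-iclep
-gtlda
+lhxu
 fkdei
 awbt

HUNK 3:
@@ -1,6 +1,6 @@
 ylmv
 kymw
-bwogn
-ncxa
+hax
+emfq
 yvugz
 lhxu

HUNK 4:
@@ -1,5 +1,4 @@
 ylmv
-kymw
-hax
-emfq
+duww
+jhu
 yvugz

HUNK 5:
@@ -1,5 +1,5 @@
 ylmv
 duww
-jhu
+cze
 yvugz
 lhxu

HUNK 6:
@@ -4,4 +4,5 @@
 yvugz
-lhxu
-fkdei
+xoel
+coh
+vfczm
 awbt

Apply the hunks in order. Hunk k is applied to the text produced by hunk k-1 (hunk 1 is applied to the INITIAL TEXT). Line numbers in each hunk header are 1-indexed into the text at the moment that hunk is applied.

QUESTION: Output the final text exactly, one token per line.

Hunk 1: at line 5 remove [lzes,hele] add [gtlda] -> 9 lines: ylmv kymw bwogn ncxa yvugz iclep gtlda fkdei awbt
Hunk 2: at line 4 remove [iclep,gtlda] add [lhxu] -> 8 lines: ylmv kymw bwogn ncxa yvugz lhxu fkdei awbt
Hunk 3: at line 1 remove [bwogn,ncxa] add [hax,emfq] -> 8 lines: ylmv kymw hax emfq yvugz lhxu fkdei awbt
Hunk 4: at line 1 remove [kymw,hax,emfq] add [duww,jhu] -> 7 lines: ylmv duww jhu yvugz lhxu fkdei awbt
Hunk 5: at line 1 remove [jhu] add [cze] -> 7 lines: ylmv duww cze yvugz lhxu fkdei awbt
Hunk 6: at line 4 remove [lhxu,fkdei] add [xoel,coh,vfczm] -> 8 lines: ylmv duww cze yvugz xoel coh vfczm awbt

Answer: ylmv
duww
cze
yvugz
xoel
coh
vfczm
awbt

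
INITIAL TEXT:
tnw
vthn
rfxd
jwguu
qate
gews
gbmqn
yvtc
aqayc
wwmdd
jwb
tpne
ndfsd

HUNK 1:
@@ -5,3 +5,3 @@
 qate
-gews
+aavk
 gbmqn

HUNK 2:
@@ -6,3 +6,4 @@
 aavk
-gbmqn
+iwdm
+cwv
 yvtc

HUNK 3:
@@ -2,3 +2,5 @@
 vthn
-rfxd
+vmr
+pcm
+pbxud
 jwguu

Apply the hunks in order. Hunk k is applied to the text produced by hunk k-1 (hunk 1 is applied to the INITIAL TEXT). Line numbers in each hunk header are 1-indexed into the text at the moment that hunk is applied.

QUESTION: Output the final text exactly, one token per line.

Hunk 1: at line 5 remove [gews] add [aavk] -> 13 lines: tnw vthn rfxd jwguu qate aavk gbmqn yvtc aqayc wwmdd jwb tpne ndfsd
Hunk 2: at line 6 remove [gbmqn] add [iwdm,cwv] -> 14 lines: tnw vthn rfxd jwguu qate aavk iwdm cwv yvtc aqayc wwmdd jwb tpne ndfsd
Hunk 3: at line 2 remove [rfxd] add [vmr,pcm,pbxud] -> 16 lines: tnw vthn vmr pcm pbxud jwguu qate aavk iwdm cwv yvtc aqayc wwmdd jwb tpne ndfsd

Answer: tnw
vthn
vmr
pcm
pbxud
jwguu
qate
aavk
iwdm
cwv
yvtc
aqayc
wwmdd
jwb
tpne
ndfsd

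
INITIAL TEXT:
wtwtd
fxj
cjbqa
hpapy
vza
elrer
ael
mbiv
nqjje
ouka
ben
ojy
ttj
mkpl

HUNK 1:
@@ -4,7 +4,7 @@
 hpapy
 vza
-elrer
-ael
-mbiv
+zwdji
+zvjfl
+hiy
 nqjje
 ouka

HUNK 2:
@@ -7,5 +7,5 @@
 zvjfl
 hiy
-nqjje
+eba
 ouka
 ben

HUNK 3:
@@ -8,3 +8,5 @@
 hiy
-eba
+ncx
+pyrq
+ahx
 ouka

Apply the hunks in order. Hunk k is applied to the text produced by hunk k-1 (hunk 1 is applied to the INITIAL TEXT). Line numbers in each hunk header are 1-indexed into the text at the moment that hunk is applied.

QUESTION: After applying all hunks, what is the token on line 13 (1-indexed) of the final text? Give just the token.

Hunk 1: at line 4 remove [elrer,ael,mbiv] add [zwdji,zvjfl,hiy] -> 14 lines: wtwtd fxj cjbqa hpapy vza zwdji zvjfl hiy nqjje ouka ben ojy ttj mkpl
Hunk 2: at line 7 remove [nqjje] add [eba] -> 14 lines: wtwtd fxj cjbqa hpapy vza zwdji zvjfl hiy eba ouka ben ojy ttj mkpl
Hunk 3: at line 8 remove [eba] add [ncx,pyrq,ahx] -> 16 lines: wtwtd fxj cjbqa hpapy vza zwdji zvjfl hiy ncx pyrq ahx ouka ben ojy ttj mkpl
Final line 13: ben

Answer: ben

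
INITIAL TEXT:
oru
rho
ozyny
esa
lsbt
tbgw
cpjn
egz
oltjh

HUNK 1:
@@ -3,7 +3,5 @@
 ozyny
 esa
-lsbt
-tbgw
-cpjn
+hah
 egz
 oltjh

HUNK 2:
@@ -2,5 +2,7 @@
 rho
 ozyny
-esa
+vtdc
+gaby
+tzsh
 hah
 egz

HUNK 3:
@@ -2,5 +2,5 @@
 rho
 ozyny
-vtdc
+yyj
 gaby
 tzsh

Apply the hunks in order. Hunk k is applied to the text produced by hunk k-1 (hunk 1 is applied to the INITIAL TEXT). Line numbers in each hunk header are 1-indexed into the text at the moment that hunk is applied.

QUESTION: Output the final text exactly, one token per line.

Hunk 1: at line 3 remove [lsbt,tbgw,cpjn] add [hah] -> 7 lines: oru rho ozyny esa hah egz oltjh
Hunk 2: at line 2 remove [esa] add [vtdc,gaby,tzsh] -> 9 lines: oru rho ozyny vtdc gaby tzsh hah egz oltjh
Hunk 3: at line 2 remove [vtdc] add [yyj] -> 9 lines: oru rho ozyny yyj gaby tzsh hah egz oltjh

Answer: oru
rho
ozyny
yyj
gaby
tzsh
hah
egz
oltjh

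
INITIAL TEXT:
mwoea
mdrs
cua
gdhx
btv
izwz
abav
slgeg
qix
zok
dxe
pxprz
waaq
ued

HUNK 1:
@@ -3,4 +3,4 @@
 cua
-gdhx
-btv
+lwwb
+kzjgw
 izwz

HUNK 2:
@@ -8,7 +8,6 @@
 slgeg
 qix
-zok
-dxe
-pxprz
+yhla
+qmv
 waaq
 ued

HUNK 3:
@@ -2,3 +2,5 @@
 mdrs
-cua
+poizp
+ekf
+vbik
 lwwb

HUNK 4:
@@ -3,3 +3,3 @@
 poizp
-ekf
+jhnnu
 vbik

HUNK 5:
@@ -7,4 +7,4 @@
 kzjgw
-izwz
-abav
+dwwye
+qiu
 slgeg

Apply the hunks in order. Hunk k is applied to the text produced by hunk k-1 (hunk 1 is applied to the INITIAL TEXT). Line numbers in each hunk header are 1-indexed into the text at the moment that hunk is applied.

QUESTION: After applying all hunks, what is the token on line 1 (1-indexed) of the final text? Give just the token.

Hunk 1: at line 3 remove [gdhx,btv] add [lwwb,kzjgw] -> 14 lines: mwoea mdrs cua lwwb kzjgw izwz abav slgeg qix zok dxe pxprz waaq ued
Hunk 2: at line 8 remove [zok,dxe,pxprz] add [yhla,qmv] -> 13 lines: mwoea mdrs cua lwwb kzjgw izwz abav slgeg qix yhla qmv waaq ued
Hunk 3: at line 2 remove [cua] add [poizp,ekf,vbik] -> 15 lines: mwoea mdrs poizp ekf vbik lwwb kzjgw izwz abav slgeg qix yhla qmv waaq ued
Hunk 4: at line 3 remove [ekf] add [jhnnu] -> 15 lines: mwoea mdrs poizp jhnnu vbik lwwb kzjgw izwz abav slgeg qix yhla qmv waaq ued
Hunk 5: at line 7 remove [izwz,abav] add [dwwye,qiu] -> 15 lines: mwoea mdrs poizp jhnnu vbik lwwb kzjgw dwwye qiu slgeg qix yhla qmv waaq ued
Final line 1: mwoea

Answer: mwoea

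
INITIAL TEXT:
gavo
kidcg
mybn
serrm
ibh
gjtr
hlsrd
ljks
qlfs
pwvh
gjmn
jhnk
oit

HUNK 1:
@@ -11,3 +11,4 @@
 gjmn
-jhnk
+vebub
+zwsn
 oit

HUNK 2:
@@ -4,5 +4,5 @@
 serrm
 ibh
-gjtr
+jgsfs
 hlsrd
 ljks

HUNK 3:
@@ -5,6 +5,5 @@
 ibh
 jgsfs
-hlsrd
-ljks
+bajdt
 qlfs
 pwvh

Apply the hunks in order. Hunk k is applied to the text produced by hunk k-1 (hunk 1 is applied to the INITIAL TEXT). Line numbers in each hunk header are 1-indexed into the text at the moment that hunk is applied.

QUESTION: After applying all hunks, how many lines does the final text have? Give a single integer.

Hunk 1: at line 11 remove [jhnk] add [vebub,zwsn] -> 14 lines: gavo kidcg mybn serrm ibh gjtr hlsrd ljks qlfs pwvh gjmn vebub zwsn oit
Hunk 2: at line 4 remove [gjtr] add [jgsfs] -> 14 lines: gavo kidcg mybn serrm ibh jgsfs hlsrd ljks qlfs pwvh gjmn vebub zwsn oit
Hunk 3: at line 5 remove [hlsrd,ljks] add [bajdt] -> 13 lines: gavo kidcg mybn serrm ibh jgsfs bajdt qlfs pwvh gjmn vebub zwsn oit
Final line count: 13

Answer: 13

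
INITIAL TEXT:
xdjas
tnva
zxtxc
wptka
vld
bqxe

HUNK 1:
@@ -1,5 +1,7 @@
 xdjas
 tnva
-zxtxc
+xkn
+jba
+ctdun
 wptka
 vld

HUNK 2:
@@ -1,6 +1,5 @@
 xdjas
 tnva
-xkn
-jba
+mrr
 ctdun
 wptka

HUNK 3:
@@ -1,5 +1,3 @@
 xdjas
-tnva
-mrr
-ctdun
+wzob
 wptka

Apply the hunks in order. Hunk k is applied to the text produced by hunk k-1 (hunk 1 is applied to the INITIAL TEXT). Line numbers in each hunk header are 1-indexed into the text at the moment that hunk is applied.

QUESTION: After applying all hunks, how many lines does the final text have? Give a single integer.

Answer: 5

Derivation:
Hunk 1: at line 1 remove [zxtxc] add [xkn,jba,ctdun] -> 8 lines: xdjas tnva xkn jba ctdun wptka vld bqxe
Hunk 2: at line 1 remove [xkn,jba] add [mrr] -> 7 lines: xdjas tnva mrr ctdun wptka vld bqxe
Hunk 3: at line 1 remove [tnva,mrr,ctdun] add [wzob] -> 5 lines: xdjas wzob wptka vld bqxe
Final line count: 5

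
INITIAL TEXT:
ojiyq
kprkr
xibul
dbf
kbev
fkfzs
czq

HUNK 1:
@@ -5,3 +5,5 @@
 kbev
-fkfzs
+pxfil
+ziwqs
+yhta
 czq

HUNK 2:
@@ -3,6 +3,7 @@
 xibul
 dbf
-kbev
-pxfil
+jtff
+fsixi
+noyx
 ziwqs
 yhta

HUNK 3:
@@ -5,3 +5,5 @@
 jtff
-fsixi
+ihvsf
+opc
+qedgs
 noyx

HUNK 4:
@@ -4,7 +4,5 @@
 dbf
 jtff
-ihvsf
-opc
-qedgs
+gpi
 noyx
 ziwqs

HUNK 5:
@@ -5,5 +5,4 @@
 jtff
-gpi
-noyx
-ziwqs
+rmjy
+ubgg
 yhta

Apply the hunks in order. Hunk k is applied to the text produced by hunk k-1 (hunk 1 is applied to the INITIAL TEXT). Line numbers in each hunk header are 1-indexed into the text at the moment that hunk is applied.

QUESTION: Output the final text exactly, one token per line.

Answer: ojiyq
kprkr
xibul
dbf
jtff
rmjy
ubgg
yhta
czq

Derivation:
Hunk 1: at line 5 remove [fkfzs] add [pxfil,ziwqs,yhta] -> 9 lines: ojiyq kprkr xibul dbf kbev pxfil ziwqs yhta czq
Hunk 2: at line 3 remove [kbev,pxfil] add [jtff,fsixi,noyx] -> 10 lines: ojiyq kprkr xibul dbf jtff fsixi noyx ziwqs yhta czq
Hunk 3: at line 5 remove [fsixi] add [ihvsf,opc,qedgs] -> 12 lines: ojiyq kprkr xibul dbf jtff ihvsf opc qedgs noyx ziwqs yhta czq
Hunk 4: at line 4 remove [ihvsf,opc,qedgs] add [gpi] -> 10 lines: ojiyq kprkr xibul dbf jtff gpi noyx ziwqs yhta czq
Hunk 5: at line 5 remove [gpi,noyx,ziwqs] add [rmjy,ubgg] -> 9 lines: ojiyq kprkr xibul dbf jtff rmjy ubgg yhta czq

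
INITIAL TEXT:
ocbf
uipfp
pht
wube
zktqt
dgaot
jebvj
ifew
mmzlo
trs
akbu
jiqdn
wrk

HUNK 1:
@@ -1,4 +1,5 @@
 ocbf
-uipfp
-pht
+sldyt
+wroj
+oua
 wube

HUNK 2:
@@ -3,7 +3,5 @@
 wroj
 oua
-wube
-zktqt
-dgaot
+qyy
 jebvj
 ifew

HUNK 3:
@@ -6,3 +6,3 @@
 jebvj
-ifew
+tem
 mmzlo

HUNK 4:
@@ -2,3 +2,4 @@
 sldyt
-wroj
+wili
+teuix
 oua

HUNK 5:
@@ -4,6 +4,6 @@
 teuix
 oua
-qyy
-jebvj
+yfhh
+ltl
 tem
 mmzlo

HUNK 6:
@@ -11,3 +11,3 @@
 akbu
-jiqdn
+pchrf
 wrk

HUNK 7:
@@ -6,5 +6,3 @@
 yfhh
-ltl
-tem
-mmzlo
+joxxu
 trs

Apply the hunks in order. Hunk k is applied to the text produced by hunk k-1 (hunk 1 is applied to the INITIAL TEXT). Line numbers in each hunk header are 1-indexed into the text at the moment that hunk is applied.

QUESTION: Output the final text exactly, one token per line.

Answer: ocbf
sldyt
wili
teuix
oua
yfhh
joxxu
trs
akbu
pchrf
wrk

Derivation:
Hunk 1: at line 1 remove [uipfp,pht] add [sldyt,wroj,oua] -> 14 lines: ocbf sldyt wroj oua wube zktqt dgaot jebvj ifew mmzlo trs akbu jiqdn wrk
Hunk 2: at line 3 remove [wube,zktqt,dgaot] add [qyy] -> 12 lines: ocbf sldyt wroj oua qyy jebvj ifew mmzlo trs akbu jiqdn wrk
Hunk 3: at line 6 remove [ifew] add [tem] -> 12 lines: ocbf sldyt wroj oua qyy jebvj tem mmzlo trs akbu jiqdn wrk
Hunk 4: at line 2 remove [wroj] add [wili,teuix] -> 13 lines: ocbf sldyt wili teuix oua qyy jebvj tem mmzlo trs akbu jiqdn wrk
Hunk 5: at line 4 remove [qyy,jebvj] add [yfhh,ltl] -> 13 lines: ocbf sldyt wili teuix oua yfhh ltl tem mmzlo trs akbu jiqdn wrk
Hunk 6: at line 11 remove [jiqdn] add [pchrf] -> 13 lines: ocbf sldyt wili teuix oua yfhh ltl tem mmzlo trs akbu pchrf wrk
Hunk 7: at line 6 remove [ltl,tem,mmzlo] add [joxxu] -> 11 lines: ocbf sldyt wili teuix oua yfhh joxxu trs akbu pchrf wrk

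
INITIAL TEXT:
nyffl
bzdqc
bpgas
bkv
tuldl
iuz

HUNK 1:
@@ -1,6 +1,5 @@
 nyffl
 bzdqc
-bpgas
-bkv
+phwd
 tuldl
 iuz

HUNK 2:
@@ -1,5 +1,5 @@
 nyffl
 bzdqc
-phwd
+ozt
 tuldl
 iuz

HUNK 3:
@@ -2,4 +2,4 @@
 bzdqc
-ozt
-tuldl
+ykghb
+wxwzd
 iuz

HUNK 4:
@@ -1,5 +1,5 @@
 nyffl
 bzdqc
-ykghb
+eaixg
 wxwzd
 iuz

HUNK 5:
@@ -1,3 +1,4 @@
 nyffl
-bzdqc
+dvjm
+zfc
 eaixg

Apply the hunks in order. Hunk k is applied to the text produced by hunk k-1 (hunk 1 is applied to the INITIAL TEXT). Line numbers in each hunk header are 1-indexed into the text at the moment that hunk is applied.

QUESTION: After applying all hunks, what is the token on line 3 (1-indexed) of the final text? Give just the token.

Hunk 1: at line 1 remove [bpgas,bkv] add [phwd] -> 5 lines: nyffl bzdqc phwd tuldl iuz
Hunk 2: at line 1 remove [phwd] add [ozt] -> 5 lines: nyffl bzdqc ozt tuldl iuz
Hunk 3: at line 2 remove [ozt,tuldl] add [ykghb,wxwzd] -> 5 lines: nyffl bzdqc ykghb wxwzd iuz
Hunk 4: at line 1 remove [ykghb] add [eaixg] -> 5 lines: nyffl bzdqc eaixg wxwzd iuz
Hunk 5: at line 1 remove [bzdqc] add [dvjm,zfc] -> 6 lines: nyffl dvjm zfc eaixg wxwzd iuz
Final line 3: zfc

Answer: zfc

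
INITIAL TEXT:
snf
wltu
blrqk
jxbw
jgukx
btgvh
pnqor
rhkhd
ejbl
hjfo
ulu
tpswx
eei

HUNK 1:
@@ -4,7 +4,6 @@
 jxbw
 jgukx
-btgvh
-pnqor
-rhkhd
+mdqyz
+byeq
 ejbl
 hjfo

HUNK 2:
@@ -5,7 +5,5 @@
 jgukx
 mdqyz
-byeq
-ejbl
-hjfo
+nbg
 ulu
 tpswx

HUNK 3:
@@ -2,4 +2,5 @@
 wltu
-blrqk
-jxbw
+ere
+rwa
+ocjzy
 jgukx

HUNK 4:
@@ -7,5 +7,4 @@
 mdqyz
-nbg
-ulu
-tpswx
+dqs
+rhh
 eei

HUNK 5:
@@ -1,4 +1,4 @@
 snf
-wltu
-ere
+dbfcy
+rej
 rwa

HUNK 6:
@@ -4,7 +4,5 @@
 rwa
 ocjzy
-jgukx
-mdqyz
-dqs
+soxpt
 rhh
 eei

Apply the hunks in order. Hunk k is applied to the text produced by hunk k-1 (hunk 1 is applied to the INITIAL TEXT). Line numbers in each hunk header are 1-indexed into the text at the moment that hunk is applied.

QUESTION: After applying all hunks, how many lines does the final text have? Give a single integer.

Hunk 1: at line 4 remove [btgvh,pnqor,rhkhd] add [mdqyz,byeq] -> 12 lines: snf wltu blrqk jxbw jgukx mdqyz byeq ejbl hjfo ulu tpswx eei
Hunk 2: at line 5 remove [byeq,ejbl,hjfo] add [nbg] -> 10 lines: snf wltu blrqk jxbw jgukx mdqyz nbg ulu tpswx eei
Hunk 3: at line 2 remove [blrqk,jxbw] add [ere,rwa,ocjzy] -> 11 lines: snf wltu ere rwa ocjzy jgukx mdqyz nbg ulu tpswx eei
Hunk 4: at line 7 remove [nbg,ulu,tpswx] add [dqs,rhh] -> 10 lines: snf wltu ere rwa ocjzy jgukx mdqyz dqs rhh eei
Hunk 5: at line 1 remove [wltu,ere] add [dbfcy,rej] -> 10 lines: snf dbfcy rej rwa ocjzy jgukx mdqyz dqs rhh eei
Hunk 6: at line 4 remove [jgukx,mdqyz,dqs] add [soxpt] -> 8 lines: snf dbfcy rej rwa ocjzy soxpt rhh eei
Final line count: 8

Answer: 8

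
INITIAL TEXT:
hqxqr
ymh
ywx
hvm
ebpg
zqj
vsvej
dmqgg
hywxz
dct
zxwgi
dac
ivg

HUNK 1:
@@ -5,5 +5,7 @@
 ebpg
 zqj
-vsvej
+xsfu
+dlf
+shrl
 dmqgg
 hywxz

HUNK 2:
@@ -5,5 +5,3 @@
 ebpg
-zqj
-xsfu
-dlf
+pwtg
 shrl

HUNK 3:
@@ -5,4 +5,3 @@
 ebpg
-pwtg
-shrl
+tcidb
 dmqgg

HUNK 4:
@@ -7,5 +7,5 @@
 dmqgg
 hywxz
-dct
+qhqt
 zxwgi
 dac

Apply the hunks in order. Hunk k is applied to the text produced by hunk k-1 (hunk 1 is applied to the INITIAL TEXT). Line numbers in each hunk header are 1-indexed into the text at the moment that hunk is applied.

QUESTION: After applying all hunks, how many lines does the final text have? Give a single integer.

Hunk 1: at line 5 remove [vsvej] add [xsfu,dlf,shrl] -> 15 lines: hqxqr ymh ywx hvm ebpg zqj xsfu dlf shrl dmqgg hywxz dct zxwgi dac ivg
Hunk 2: at line 5 remove [zqj,xsfu,dlf] add [pwtg] -> 13 lines: hqxqr ymh ywx hvm ebpg pwtg shrl dmqgg hywxz dct zxwgi dac ivg
Hunk 3: at line 5 remove [pwtg,shrl] add [tcidb] -> 12 lines: hqxqr ymh ywx hvm ebpg tcidb dmqgg hywxz dct zxwgi dac ivg
Hunk 4: at line 7 remove [dct] add [qhqt] -> 12 lines: hqxqr ymh ywx hvm ebpg tcidb dmqgg hywxz qhqt zxwgi dac ivg
Final line count: 12

Answer: 12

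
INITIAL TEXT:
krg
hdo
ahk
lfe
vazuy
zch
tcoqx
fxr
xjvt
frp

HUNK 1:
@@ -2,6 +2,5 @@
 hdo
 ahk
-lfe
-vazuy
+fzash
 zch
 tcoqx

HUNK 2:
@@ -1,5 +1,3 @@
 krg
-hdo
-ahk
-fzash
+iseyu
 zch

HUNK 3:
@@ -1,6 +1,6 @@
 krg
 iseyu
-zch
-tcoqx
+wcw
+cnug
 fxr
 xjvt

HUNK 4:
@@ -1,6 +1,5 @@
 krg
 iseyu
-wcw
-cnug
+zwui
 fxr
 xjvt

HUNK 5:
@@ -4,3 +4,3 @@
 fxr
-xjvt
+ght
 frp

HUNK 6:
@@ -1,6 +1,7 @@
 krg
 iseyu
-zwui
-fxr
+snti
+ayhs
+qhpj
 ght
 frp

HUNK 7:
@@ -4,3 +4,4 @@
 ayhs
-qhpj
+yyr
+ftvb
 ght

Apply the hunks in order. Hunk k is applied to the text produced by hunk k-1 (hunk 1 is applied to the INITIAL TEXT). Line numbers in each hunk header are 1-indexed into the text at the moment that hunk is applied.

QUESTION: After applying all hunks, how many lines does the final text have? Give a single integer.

Answer: 8

Derivation:
Hunk 1: at line 2 remove [lfe,vazuy] add [fzash] -> 9 lines: krg hdo ahk fzash zch tcoqx fxr xjvt frp
Hunk 2: at line 1 remove [hdo,ahk,fzash] add [iseyu] -> 7 lines: krg iseyu zch tcoqx fxr xjvt frp
Hunk 3: at line 1 remove [zch,tcoqx] add [wcw,cnug] -> 7 lines: krg iseyu wcw cnug fxr xjvt frp
Hunk 4: at line 1 remove [wcw,cnug] add [zwui] -> 6 lines: krg iseyu zwui fxr xjvt frp
Hunk 5: at line 4 remove [xjvt] add [ght] -> 6 lines: krg iseyu zwui fxr ght frp
Hunk 6: at line 1 remove [zwui,fxr] add [snti,ayhs,qhpj] -> 7 lines: krg iseyu snti ayhs qhpj ght frp
Hunk 7: at line 4 remove [qhpj] add [yyr,ftvb] -> 8 lines: krg iseyu snti ayhs yyr ftvb ght frp
Final line count: 8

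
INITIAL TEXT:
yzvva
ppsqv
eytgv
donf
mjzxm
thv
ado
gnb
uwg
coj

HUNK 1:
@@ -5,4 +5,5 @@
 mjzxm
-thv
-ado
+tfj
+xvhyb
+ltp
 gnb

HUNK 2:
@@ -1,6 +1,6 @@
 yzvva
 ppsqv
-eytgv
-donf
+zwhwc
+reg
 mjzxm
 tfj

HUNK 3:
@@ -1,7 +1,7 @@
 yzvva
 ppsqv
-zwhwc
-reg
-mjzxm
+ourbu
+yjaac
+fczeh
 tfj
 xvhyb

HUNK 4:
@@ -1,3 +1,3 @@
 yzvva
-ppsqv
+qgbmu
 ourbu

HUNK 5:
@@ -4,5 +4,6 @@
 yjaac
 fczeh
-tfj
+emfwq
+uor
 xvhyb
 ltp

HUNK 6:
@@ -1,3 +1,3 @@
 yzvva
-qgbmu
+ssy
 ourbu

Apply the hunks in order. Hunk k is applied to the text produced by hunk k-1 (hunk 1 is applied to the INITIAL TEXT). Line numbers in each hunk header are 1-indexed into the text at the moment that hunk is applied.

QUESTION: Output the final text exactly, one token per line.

Answer: yzvva
ssy
ourbu
yjaac
fczeh
emfwq
uor
xvhyb
ltp
gnb
uwg
coj

Derivation:
Hunk 1: at line 5 remove [thv,ado] add [tfj,xvhyb,ltp] -> 11 lines: yzvva ppsqv eytgv donf mjzxm tfj xvhyb ltp gnb uwg coj
Hunk 2: at line 1 remove [eytgv,donf] add [zwhwc,reg] -> 11 lines: yzvva ppsqv zwhwc reg mjzxm tfj xvhyb ltp gnb uwg coj
Hunk 3: at line 1 remove [zwhwc,reg,mjzxm] add [ourbu,yjaac,fczeh] -> 11 lines: yzvva ppsqv ourbu yjaac fczeh tfj xvhyb ltp gnb uwg coj
Hunk 4: at line 1 remove [ppsqv] add [qgbmu] -> 11 lines: yzvva qgbmu ourbu yjaac fczeh tfj xvhyb ltp gnb uwg coj
Hunk 5: at line 4 remove [tfj] add [emfwq,uor] -> 12 lines: yzvva qgbmu ourbu yjaac fczeh emfwq uor xvhyb ltp gnb uwg coj
Hunk 6: at line 1 remove [qgbmu] add [ssy] -> 12 lines: yzvva ssy ourbu yjaac fczeh emfwq uor xvhyb ltp gnb uwg coj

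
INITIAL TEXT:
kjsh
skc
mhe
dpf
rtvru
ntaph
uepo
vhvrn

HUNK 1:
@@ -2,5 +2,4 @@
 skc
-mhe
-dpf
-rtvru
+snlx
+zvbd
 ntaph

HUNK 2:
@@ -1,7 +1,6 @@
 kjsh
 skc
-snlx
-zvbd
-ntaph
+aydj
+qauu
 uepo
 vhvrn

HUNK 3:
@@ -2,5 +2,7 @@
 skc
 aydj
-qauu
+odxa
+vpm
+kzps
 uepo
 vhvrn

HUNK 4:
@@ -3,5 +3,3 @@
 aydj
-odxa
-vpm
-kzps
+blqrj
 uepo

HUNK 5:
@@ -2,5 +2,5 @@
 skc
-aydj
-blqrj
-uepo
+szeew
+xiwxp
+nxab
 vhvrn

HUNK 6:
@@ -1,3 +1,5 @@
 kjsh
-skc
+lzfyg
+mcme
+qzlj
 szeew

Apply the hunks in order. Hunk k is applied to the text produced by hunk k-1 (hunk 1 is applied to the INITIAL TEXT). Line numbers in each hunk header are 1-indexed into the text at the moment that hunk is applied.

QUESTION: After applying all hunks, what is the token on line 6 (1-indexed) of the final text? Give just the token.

Answer: xiwxp

Derivation:
Hunk 1: at line 2 remove [mhe,dpf,rtvru] add [snlx,zvbd] -> 7 lines: kjsh skc snlx zvbd ntaph uepo vhvrn
Hunk 2: at line 1 remove [snlx,zvbd,ntaph] add [aydj,qauu] -> 6 lines: kjsh skc aydj qauu uepo vhvrn
Hunk 3: at line 2 remove [qauu] add [odxa,vpm,kzps] -> 8 lines: kjsh skc aydj odxa vpm kzps uepo vhvrn
Hunk 4: at line 3 remove [odxa,vpm,kzps] add [blqrj] -> 6 lines: kjsh skc aydj blqrj uepo vhvrn
Hunk 5: at line 2 remove [aydj,blqrj,uepo] add [szeew,xiwxp,nxab] -> 6 lines: kjsh skc szeew xiwxp nxab vhvrn
Hunk 6: at line 1 remove [skc] add [lzfyg,mcme,qzlj] -> 8 lines: kjsh lzfyg mcme qzlj szeew xiwxp nxab vhvrn
Final line 6: xiwxp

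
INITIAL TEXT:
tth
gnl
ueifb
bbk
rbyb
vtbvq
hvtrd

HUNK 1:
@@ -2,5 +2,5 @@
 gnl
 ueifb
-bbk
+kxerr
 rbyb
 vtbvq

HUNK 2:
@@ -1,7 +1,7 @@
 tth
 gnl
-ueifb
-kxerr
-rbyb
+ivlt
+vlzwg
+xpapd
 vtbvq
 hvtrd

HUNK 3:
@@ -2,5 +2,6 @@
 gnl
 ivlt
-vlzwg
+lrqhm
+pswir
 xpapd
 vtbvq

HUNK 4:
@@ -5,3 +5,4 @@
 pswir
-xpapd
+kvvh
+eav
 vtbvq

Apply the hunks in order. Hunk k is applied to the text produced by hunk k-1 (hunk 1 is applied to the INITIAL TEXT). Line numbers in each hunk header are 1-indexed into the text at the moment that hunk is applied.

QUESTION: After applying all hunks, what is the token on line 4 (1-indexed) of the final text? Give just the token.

Hunk 1: at line 2 remove [bbk] add [kxerr] -> 7 lines: tth gnl ueifb kxerr rbyb vtbvq hvtrd
Hunk 2: at line 1 remove [ueifb,kxerr,rbyb] add [ivlt,vlzwg,xpapd] -> 7 lines: tth gnl ivlt vlzwg xpapd vtbvq hvtrd
Hunk 3: at line 2 remove [vlzwg] add [lrqhm,pswir] -> 8 lines: tth gnl ivlt lrqhm pswir xpapd vtbvq hvtrd
Hunk 4: at line 5 remove [xpapd] add [kvvh,eav] -> 9 lines: tth gnl ivlt lrqhm pswir kvvh eav vtbvq hvtrd
Final line 4: lrqhm

Answer: lrqhm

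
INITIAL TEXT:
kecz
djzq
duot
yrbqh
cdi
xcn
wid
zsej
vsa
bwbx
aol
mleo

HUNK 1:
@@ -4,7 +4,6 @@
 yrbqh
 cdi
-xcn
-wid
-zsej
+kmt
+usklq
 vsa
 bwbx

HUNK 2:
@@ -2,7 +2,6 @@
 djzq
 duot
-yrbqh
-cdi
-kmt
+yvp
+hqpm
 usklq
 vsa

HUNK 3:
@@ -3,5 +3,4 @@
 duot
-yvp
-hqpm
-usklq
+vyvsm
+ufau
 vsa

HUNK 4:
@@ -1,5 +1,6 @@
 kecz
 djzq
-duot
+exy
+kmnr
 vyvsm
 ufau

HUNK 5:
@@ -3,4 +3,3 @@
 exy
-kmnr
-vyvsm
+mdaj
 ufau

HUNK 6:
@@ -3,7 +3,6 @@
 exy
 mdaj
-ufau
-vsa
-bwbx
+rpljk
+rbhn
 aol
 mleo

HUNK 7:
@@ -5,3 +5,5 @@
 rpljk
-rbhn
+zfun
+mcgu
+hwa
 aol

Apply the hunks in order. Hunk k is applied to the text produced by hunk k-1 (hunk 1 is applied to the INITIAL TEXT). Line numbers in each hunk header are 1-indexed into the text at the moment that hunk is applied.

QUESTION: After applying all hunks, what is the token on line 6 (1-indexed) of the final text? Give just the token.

Answer: zfun

Derivation:
Hunk 1: at line 4 remove [xcn,wid,zsej] add [kmt,usklq] -> 11 lines: kecz djzq duot yrbqh cdi kmt usklq vsa bwbx aol mleo
Hunk 2: at line 2 remove [yrbqh,cdi,kmt] add [yvp,hqpm] -> 10 lines: kecz djzq duot yvp hqpm usklq vsa bwbx aol mleo
Hunk 3: at line 3 remove [yvp,hqpm,usklq] add [vyvsm,ufau] -> 9 lines: kecz djzq duot vyvsm ufau vsa bwbx aol mleo
Hunk 4: at line 1 remove [duot] add [exy,kmnr] -> 10 lines: kecz djzq exy kmnr vyvsm ufau vsa bwbx aol mleo
Hunk 5: at line 3 remove [kmnr,vyvsm] add [mdaj] -> 9 lines: kecz djzq exy mdaj ufau vsa bwbx aol mleo
Hunk 6: at line 3 remove [ufau,vsa,bwbx] add [rpljk,rbhn] -> 8 lines: kecz djzq exy mdaj rpljk rbhn aol mleo
Hunk 7: at line 5 remove [rbhn] add [zfun,mcgu,hwa] -> 10 lines: kecz djzq exy mdaj rpljk zfun mcgu hwa aol mleo
Final line 6: zfun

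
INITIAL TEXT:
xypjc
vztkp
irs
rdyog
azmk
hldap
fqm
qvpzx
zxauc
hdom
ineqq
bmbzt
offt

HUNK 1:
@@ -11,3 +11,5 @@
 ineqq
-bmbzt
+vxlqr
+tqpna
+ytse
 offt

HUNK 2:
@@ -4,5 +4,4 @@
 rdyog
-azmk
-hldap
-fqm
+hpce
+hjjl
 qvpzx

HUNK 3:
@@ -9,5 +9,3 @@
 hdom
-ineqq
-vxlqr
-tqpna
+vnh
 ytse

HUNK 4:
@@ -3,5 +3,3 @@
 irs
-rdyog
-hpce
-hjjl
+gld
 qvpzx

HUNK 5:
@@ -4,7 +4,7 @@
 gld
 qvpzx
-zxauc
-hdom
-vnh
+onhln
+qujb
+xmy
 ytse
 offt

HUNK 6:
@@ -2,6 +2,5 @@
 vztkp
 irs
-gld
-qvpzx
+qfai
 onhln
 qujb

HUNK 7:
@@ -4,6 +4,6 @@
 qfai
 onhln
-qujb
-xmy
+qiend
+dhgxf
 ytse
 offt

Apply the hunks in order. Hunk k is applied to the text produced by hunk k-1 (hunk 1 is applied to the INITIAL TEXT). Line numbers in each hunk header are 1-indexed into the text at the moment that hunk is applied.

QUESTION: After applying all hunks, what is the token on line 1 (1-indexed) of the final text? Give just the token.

Answer: xypjc

Derivation:
Hunk 1: at line 11 remove [bmbzt] add [vxlqr,tqpna,ytse] -> 15 lines: xypjc vztkp irs rdyog azmk hldap fqm qvpzx zxauc hdom ineqq vxlqr tqpna ytse offt
Hunk 2: at line 4 remove [azmk,hldap,fqm] add [hpce,hjjl] -> 14 lines: xypjc vztkp irs rdyog hpce hjjl qvpzx zxauc hdom ineqq vxlqr tqpna ytse offt
Hunk 3: at line 9 remove [ineqq,vxlqr,tqpna] add [vnh] -> 12 lines: xypjc vztkp irs rdyog hpce hjjl qvpzx zxauc hdom vnh ytse offt
Hunk 4: at line 3 remove [rdyog,hpce,hjjl] add [gld] -> 10 lines: xypjc vztkp irs gld qvpzx zxauc hdom vnh ytse offt
Hunk 5: at line 4 remove [zxauc,hdom,vnh] add [onhln,qujb,xmy] -> 10 lines: xypjc vztkp irs gld qvpzx onhln qujb xmy ytse offt
Hunk 6: at line 2 remove [gld,qvpzx] add [qfai] -> 9 lines: xypjc vztkp irs qfai onhln qujb xmy ytse offt
Hunk 7: at line 4 remove [qujb,xmy] add [qiend,dhgxf] -> 9 lines: xypjc vztkp irs qfai onhln qiend dhgxf ytse offt
Final line 1: xypjc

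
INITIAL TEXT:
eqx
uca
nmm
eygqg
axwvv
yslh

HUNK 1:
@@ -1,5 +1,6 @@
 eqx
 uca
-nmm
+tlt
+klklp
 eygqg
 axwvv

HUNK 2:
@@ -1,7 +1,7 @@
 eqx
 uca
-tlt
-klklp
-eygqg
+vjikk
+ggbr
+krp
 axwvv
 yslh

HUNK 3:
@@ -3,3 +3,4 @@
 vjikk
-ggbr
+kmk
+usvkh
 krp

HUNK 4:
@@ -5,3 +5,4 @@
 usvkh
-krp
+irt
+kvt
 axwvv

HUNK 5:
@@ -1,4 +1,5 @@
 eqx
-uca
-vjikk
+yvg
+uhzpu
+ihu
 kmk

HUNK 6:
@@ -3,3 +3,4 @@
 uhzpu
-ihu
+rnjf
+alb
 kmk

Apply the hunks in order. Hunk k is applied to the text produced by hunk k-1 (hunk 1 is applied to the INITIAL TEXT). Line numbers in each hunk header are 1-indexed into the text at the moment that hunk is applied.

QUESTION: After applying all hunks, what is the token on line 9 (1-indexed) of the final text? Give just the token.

Answer: kvt

Derivation:
Hunk 1: at line 1 remove [nmm] add [tlt,klklp] -> 7 lines: eqx uca tlt klklp eygqg axwvv yslh
Hunk 2: at line 1 remove [tlt,klklp,eygqg] add [vjikk,ggbr,krp] -> 7 lines: eqx uca vjikk ggbr krp axwvv yslh
Hunk 3: at line 3 remove [ggbr] add [kmk,usvkh] -> 8 lines: eqx uca vjikk kmk usvkh krp axwvv yslh
Hunk 4: at line 5 remove [krp] add [irt,kvt] -> 9 lines: eqx uca vjikk kmk usvkh irt kvt axwvv yslh
Hunk 5: at line 1 remove [uca,vjikk] add [yvg,uhzpu,ihu] -> 10 lines: eqx yvg uhzpu ihu kmk usvkh irt kvt axwvv yslh
Hunk 6: at line 3 remove [ihu] add [rnjf,alb] -> 11 lines: eqx yvg uhzpu rnjf alb kmk usvkh irt kvt axwvv yslh
Final line 9: kvt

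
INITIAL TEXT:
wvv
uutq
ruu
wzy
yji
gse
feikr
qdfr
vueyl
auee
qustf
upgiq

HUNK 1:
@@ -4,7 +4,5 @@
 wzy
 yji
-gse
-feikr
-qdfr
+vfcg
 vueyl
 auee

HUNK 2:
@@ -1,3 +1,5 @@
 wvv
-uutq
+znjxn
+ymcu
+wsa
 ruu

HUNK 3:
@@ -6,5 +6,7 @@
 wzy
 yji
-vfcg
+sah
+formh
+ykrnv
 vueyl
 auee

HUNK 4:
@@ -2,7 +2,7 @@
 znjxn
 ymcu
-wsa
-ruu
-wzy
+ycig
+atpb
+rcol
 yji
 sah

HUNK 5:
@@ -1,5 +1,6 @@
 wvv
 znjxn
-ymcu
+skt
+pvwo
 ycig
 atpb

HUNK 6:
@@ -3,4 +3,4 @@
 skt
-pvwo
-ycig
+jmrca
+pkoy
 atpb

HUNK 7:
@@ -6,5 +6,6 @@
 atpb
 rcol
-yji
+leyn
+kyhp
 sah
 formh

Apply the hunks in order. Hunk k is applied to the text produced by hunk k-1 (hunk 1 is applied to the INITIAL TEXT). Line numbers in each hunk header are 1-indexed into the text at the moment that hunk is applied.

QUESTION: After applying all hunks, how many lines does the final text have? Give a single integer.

Answer: 16

Derivation:
Hunk 1: at line 4 remove [gse,feikr,qdfr] add [vfcg] -> 10 lines: wvv uutq ruu wzy yji vfcg vueyl auee qustf upgiq
Hunk 2: at line 1 remove [uutq] add [znjxn,ymcu,wsa] -> 12 lines: wvv znjxn ymcu wsa ruu wzy yji vfcg vueyl auee qustf upgiq
Hunk 3: at line 6 remove [vfcg] add [sah,formh,ykrnv] -> 14 lines: wvv znjxn ymcu wsa ruu wzy yji sah formh ykrnv vueyl auee qustf upgiq
Hunk 4: at line 2 remove [wsa,ruu,wzy] add [ycig,atpb,rcol] -> 14 lines: wvv znjxn ymcu ycig atpb rcol yji sah formh ykrnv vueyl auee qustf upgiq
Hunk 5: at line 1 remove [ymcu] add [skt,pvwo] -> 15 lines: wvv znjxn skt pvwo ycig atpb rcol yji sah formh ykrnv vueyl auee qustf upgiq
Hunk 6: at line 3 remove [pvwo,ycig] add [jmrca,pkoy] -> 15 lines: wvv znjxn skt jmrca pkoy atpb rcol yji sah formh ykrnv vueyl auee qustf upgiq
Hunk 7: at line 6 remove [yji] add [leyn,kyhp] -> 16 lines: wvv znjxn skt jmrca pkoy atpb rcol leyn kyhp sah formh ykrnv vueyl auee qustf upgiq
Final line count: 16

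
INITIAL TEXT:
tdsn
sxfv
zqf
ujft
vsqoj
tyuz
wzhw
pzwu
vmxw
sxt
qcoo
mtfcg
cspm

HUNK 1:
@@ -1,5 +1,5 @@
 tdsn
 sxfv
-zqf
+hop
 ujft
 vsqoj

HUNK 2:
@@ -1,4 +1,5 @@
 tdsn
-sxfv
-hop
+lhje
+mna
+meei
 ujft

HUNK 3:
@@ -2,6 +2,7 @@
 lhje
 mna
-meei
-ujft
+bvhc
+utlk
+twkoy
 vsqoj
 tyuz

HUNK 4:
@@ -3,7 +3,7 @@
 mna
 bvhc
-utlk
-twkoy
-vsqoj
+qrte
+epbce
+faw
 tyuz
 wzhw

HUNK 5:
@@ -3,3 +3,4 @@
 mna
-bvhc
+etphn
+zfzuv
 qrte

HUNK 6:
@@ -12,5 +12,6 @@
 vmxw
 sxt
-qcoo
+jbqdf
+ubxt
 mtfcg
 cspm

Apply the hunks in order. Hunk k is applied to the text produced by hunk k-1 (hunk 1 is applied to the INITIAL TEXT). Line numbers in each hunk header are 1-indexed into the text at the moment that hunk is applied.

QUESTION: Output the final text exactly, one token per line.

Hunk 1: at line 1 remove [zqf] add [hop] -> 13 lines: tdsn sxfv hop ujft vsqoj tyuz wzhw pzwu vmxw sxt qcoo mtfcg cspm
Hunk 2: at line 1 remove [sxfv,hop] add [lhje,mna,meei] -> 14 lines: tdsn lhje mna meei ujft vsqoj tyuz wzhw pzwu vmxw sxt qcoo mtfcg cspm
Hunk 3: at line 2 remove [meei,ujft] add [bvhc,utlk,twkoy] -> 15 lines: tdsn lhje mna bvhc utlk twkoy vsqoj tyuz wzhw pzwu vmxw sxt qcoo mtfcg cspm
Hunk 4: at line 3 remove [utlk,twkoy,vsqoj] add [qrte,epbce,faw] -> 15 lines: tdsn lhje mna bvhc qrte epbce faw tyuz wzhw pzwu vmxw sxt qcoo mtfcg cspm
Hunk 5: at line 3 remove [bvhc] add [etphn,zfzuv] -> 16 lines: tdsn lhje mna etphn zfzuv qrte epbce faw tyuz wzhw pzwu vmxw sxt qcoo mtfcg cspm
Hunk 6: at line 12 remove [qcoo] add [jbqdf,ubxt] -> 17 lines: tdsn lhje mna etphn zfzuv qrte epbce faw tyuz wzhw pzwu vmxw sxt jbqdf ubxt mtfcg cspm

Answer: tdsn
lhje
mna
etphn
zfzuv
qrte
epbce
faw
tyuz
wzhw
pzwu
vmxw
sxt
jbqdf
ubxt
mtfcg
cspm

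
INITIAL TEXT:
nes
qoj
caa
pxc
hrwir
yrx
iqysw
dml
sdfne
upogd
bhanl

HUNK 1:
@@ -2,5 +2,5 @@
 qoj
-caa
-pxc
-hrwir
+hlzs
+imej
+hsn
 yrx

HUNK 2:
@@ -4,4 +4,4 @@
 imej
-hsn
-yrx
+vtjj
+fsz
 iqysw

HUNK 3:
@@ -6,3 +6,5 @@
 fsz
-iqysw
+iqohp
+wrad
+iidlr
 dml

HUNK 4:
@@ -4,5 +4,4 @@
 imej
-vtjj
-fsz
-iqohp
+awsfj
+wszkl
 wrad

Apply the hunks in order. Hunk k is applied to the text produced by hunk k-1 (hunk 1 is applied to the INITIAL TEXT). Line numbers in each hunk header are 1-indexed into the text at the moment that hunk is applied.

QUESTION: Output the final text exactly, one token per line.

Answer: nes
qoj
hlzs
imej
awsfj
wszkl
wrad
iidlr
dml
sdfne
upogd
bhanl

Derivation:
Hunk 1: at line 2 remove [caa,pxc,hrwir] add [hlzs,imej,hsn] -> 11 lines: nes qoj hlzs imej hsn yrx iqysw dml sdfne upogd bhanl
Hunk 2: at line 4 remove [hsn,yrx] add [vtjj,fsz] -> 11 lines: nes qoj hlzs imej vtjj fsz iqysw dml sdfne upogd bhanl
Hunk 3: at line 6 remove [iqysw] add [iqohp,wrad,iidlr] -> 13 lines: nes qoj hlzs imej vtjj fsz iqohp wrad iidlr dml sdfne upogd bhanl
Hunk 4: at line 4 remove [vtjj,fsz,iqohp] add [awsfj,wszkl] -> 12 lines: nes qoj hlzs imej awsfj wszkl wrad iidlr dml sdfne upogd bhanl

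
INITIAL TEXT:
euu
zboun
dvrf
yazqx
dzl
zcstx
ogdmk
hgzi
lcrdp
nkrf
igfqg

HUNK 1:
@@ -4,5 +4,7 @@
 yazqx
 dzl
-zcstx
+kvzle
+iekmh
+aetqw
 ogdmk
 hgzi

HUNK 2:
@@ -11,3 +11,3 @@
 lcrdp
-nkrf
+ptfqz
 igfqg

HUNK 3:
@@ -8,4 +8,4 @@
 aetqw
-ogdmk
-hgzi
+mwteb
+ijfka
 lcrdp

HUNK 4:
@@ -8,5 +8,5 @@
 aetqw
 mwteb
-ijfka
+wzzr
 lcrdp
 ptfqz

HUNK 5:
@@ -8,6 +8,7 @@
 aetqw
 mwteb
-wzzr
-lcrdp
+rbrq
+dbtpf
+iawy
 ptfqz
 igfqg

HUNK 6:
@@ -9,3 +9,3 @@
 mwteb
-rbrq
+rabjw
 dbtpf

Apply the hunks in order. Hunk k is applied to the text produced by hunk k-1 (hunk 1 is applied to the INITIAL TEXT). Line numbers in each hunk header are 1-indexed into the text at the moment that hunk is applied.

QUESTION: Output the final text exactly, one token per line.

Hunk 1: at line 4 remove [zcstx] add [kvzle,iekmh,aetqw] -> 13 lines: euu zboun dvrf yazqx dzl kvzle iekmh aetqw ogdmk hgzi lcrdp nkrf igfqg
Hunk 2: at line 11 remove [nkrf] add [ptfqz] -> 13 lines: euu zboun dvrf yazqx dzl kvzle iekmh aetqw ogdmk hgzi lcrdp ptfqz igfqg
Hunk 3: at line 8 remove [ogdmk,hgzi] add [mwteb,ijfka] -> 13 lines: euu zboun dvrf yazqx dzl kvzle iekmh aetqw mwteb ijfka lcrdp ptfqz igfqg
Hunk 4: at line 8 remove [ijfka] add [wzzr] -> 13 lines: euu zboun dvrf yazqx dzl kvzle iekmh aetqw mwteb wzzr lcrdp ptfqz igfqg
Hunk 5: at line 8 remove [wzzr,lcrdp] add [rbrq,dbtpf,iawy] -> 14 lines: euu zboun dvrf yazqx dzl kvzle iekmh aetqw mwteb rbrq dbtpf iawy ptfqz igfqg
Hunk 6: at line 9 remove [rbrq] add [rabjw] -> 14 lines: euu zboun dvrf yazqx dzl kvzle iekmh aetqw mwteb rabjw dbtpf iawy ptfqz igfqg

Answer: euu
zboun
dvrf
yazqx
dzl
kvzle
iekmh
aetqw
mwteb
rabjw
dbtpf
iawy
ptfqz
igfqg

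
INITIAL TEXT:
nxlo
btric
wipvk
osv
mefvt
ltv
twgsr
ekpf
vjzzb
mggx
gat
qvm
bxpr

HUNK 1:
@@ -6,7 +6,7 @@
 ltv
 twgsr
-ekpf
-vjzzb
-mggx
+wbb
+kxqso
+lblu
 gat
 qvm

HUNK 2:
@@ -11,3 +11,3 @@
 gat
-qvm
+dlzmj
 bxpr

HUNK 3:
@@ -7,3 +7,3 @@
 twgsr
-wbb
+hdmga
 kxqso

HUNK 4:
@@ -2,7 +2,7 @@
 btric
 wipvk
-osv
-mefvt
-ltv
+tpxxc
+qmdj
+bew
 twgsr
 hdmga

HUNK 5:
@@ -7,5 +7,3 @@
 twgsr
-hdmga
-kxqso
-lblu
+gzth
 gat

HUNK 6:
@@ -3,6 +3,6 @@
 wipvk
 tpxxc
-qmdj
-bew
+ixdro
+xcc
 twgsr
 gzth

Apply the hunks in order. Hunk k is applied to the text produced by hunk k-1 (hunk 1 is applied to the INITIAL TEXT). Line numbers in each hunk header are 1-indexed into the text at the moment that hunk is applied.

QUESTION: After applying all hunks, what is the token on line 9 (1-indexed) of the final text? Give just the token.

Hunk 1: at line 6 remove [ekpf,vjzzb,mggx] add [wbb,kxqso,lblu] -> 13 lines: nxlo btric wipvk osv mefvt ltv twgsr wbb kxqso lblu gat qvm bxpr
Hunk 2: at line 11 remove [qvm] add [dlzmj] -> 13 lines: nxlo btric wipvk osv mefvt ltv twgsr wbb kxqso lblu gat dlzmj bxpr
Hunk 3: at line 7 remove [wbb] add [hdmga] -> 13 lines: nxlo btric wipvk osv mefvt ltv twgsr hdmga kxqso lblu gat dlzmj bxpr
Hunk 4: at line 2 remove [osv,mefvt,ltv] add [tpxxc,qmdj,bew] -> 13 lines: nxlo btric wipvk tpxxc qmdj bew twgsr hdmga kxqso lblu gat dlzmj bxpr
Hunk 5: at line 7 remove [hdmga,kxqso,lblu] add [gzth] -> 11 lines: nxlo btric wipvk tpxxc qmdj bew twgsr gzth gat dlzmj bxpr
Hunk 6: at line 3 remove [qmdj,bew] add [ixdro,xcc] -> 11 lines: nxlo btric wipvk tpxxc ixdro xcc twgsr gzth gat dlzmj bxpr
Final line 9: gat

Answer: gat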